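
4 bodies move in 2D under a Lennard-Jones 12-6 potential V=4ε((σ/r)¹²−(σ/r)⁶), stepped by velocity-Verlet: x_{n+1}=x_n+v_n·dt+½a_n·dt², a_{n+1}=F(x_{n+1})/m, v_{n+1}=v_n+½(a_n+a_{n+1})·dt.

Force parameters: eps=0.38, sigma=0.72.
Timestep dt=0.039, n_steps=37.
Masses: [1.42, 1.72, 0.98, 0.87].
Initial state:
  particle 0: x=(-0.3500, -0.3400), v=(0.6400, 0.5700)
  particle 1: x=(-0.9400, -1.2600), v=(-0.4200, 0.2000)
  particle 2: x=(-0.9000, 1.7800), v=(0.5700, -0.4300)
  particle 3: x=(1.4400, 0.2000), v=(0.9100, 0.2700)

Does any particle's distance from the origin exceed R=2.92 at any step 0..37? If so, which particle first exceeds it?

step 0: x0=(-0.3500, -0.3400) x1=(-0.9400, -1.2600) x2=(-0.9000, 1.7800) x3=(1.4400, 0.2000)
step 1: x0=(-0.3252, -0.3180) x1=(-0.9562, -1.2520) x2=(-0.8778, 1.7632) x3=(1.4755, 0.2105)
step 2: x0=(-0.3007, -0.2965) x1=(-0.9723, -1.2436) x2=(-0.8555, 1.7464) x3=(1.5109, 0.2210)
step 3: x0=(-0.2764, -0.2752) x1=(-0.9881, -1.2350) x2=(-0.8333, 1.7296) x3=(1.5463, 0.2316)
step 4: x0=(-0.2523, -0.2543) x1=(-1.0037, -1.2261) x2=(-0.8111, 1.7128) x3=(1.5817, 0.2421)
step 5: x0=(-0.2283, -0.2335) x1=(-1.0192, -1.2170) x2=(-0.7888, 1.6960) x3=(1.6171, 0.2526)
step 6: x0=(-0.2045, -0.2130) x1=(-1.0345, -1.2078) x2=(-0.7666, 1.6792) x3=(1.6524, 0.2631)
step 7: x0=(-0.1809, -0.1926) x1=(-1.0498, -1.1984) x2=(-0.7443, 1.6623) x3=(1.6878, 0.2735)
step 8: x0=(-0.1573, -0.1723) x1=(-1.0649, -1.1889) x2=(-0.7220, 1.6454) x3=(1.7230, 0.2840)
step 9: x0=(-0.1338, -0.1521) x1=(-1.0800, -1.1793) x2=(-0.6998, 1.6285) x3=(1.7583, 0.2945)
step 10: x0=(-0.1105, -0.1319) x1=(-1.0950, -1.1697) x2=(-0.6775, 1.6116) x3=(1.7936, 0.3050)
step 11: x0=(-0.0871, -0.1119) x1=(-1.1099, -1.1600) x2=(-0.6552, 1.5946) x3=(1.8288, 0.3154)
step 12: x0=(-0.0639, -0.0918) x1=(-1.1248, -1.1502) x2=(-0.6329, 1.5777) x3=(1.8640, 0.3259)
step 13: x0=(-0.0407, -0.0718) x1=(-1.1396, -1.1404) x2=(-0.6106, 1.5606) x3=(1.8992, 0.3364)
step 14: x0=(-0.0175, -0.0518) x1=(-1.1544, -1.1305) x2=(-0.5882, 1.5436) x3=(1.9343, 0.3468)
step 15: x0=(0.0056, -0.0319) x1=(-1.1691, -1.1206) x2=(-0.5659, 1.5265) x3=(1.9695, 0.3573)
step 16: x0=(0.0287, -0.0119) x1=(-1.1839, -1.1107) x2=(-0.5435, 1.5093) x3=(2.0046, 0.3677)
step 17: x0=(0.0518, 0.0081) x1=(-1.1986, -1.1008) x2=(-0.5211, 1.4920) x3=(2.0397, 0.3782)
step 18: x0=(0.0748, 0.0281) x1=(-1.2132, -1.0908) x2=(-0.4987, 1.4747) x3=(2.0748, 0.3886)
step 19: x0=(0.0977, 0.0482) x1=(-1.2279, -1.0808) x2=(-0.4762, 1.4574) x3=(2.1099, 0.3991)
step 20: x0=(0.1207, 0.0683) x1=(-1.2425, -1.0708) x2=(-0.4538, 1.4399) x3=(2.1449, 0.4095)
step 21: x0=(0.1436, 0.0885) x1=(-1.2571, -1.0608) x2=(-0.4312, 1.4223) x3=(2.1800, 0.4200)
step 22: x0=(0.1664, 0.1087) x1=(-1.2718, -1.0507) x2=(-0.4086, 1.4045) x3=(2.2150, 0.4304)
step 23: x0=(0.1892, 0.1291) x1=(-1.2863, -1.0407) x2=(-0.3860, 1.3866) x3=(2.2500, 0.4409)
step 24: x0=(0.2119, 0.1495) x1=(-1.3009, -1.0307) x2=(-0.3632, 1.3686) x3=(2.2850, 0.4513)
step 25: x0=(0.2346, 0.1701) x1=(-1.3155, -1.0206) x2=(-0.3404, 1.3503) x3=(2.3200, 0.4617)
step 26: x0=(0.2572, 0.1909) x1=(-1.3301, -1.0105) x2=(-0.3174, 1.3318) x3=(2.3550, 0.4722)
step 27: x0=(0.2796, 0.2118) x1=(-1.3446, -1.0005) x2=(-0.2943, 1.3129) x3=(2.3899, 0.4826)
step 28: x0=(0.3020, 0.2330) x1=(-1.3592, -0.9904) x2=(-0.2710, 1.2937) x3=(2.4248, 0.4930)
step 29: x0=(0.3242, 0.2545) x1=(-1.3737, -0.9803) x2=(-0.2474, 1.2741) x3=(2.4598, 0.5035)
step 30: x0=(0.3461, 0.2764) x1=(-1.3883, -0.9702) x2=(-0.2236, 1.2540) x3=(2.4947, 0.5139)
step 31: x0=(0.3679, 0.2986) x1=(-1.4028, -0.9601) x2=(-0.1994, 1.2332) x3=(2.5296, 0.5243)
step 32: x0=(0.3893, 0.3214) x1=(-1.4173, -0.9500) x2=(-0.1748, 1.2117) x3=(2.5645, 0.5348)
step 33: x0=(0.4103, 0.3448) x1=(-1.4318, -0.9399) x2=(-0.1496, 1.1893) x3=(2.5994, 0.5452)
step 34: x0=(0.4308, 0.3690) x1=(-1.4464, -0.9298) x2=(-0.1236, 1.1657) x3=(2.6342, 0.5556)
step 35: x0=(0.4507, 0.3941) x1=(-1.4609, -0.9197) x2=(-0.0967, 1.1408) x3=(2.6691, 0.5660)
step 36: x0=(0.4698, 0.4202) x1=(-1.4754, -0.9096) x2=(-0.0687, 1.1144) x3=(2.7040, 0.5765)
step 37: x0=(0.4881, 0.4474) x1=(-1.4899, -0.8994) x2=(-0.0396, 1.0865) x3=(2.7388, 0.5869)

no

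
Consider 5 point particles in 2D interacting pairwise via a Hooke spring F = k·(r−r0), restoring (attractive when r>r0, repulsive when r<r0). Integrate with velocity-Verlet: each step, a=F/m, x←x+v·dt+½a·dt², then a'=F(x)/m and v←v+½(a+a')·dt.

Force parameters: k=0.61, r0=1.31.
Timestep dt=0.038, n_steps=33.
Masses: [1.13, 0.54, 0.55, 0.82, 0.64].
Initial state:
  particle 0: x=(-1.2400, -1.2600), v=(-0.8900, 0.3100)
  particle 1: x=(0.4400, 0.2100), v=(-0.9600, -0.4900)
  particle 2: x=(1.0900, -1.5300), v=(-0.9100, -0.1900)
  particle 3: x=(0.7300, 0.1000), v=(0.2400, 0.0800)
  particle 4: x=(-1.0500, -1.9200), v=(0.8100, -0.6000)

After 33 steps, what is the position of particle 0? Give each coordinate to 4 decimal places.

(-1.5138, -0.5959)

step 0: x0=(-1.2400, -1.2600) x1=(0.4400, 0.2100) x2=(1.0900, -1.5300) x3=(0.7300, 0.1000) x4=(-1.0500, -1.9200)
step 1: x0=(-1.2729, -1.2476) x1=(0.4017, 0.1899) x2=(1.0537, -1.5366) x3=(0.7387, 0.1018) x4=(-1.0174, -1.9417)
step 2: x0=(-1.3038, -1.2339) x1=(0.3600, 0.1667) x2=(1.0141, -1.5418) x3=(0.7465, 0.1011) x4=(-0.9812, -1.9610)
step 3: x0=(-1.3329, -1.2190) x1=(0.3150, 0.1404) x2=(0.9713, -1.5457) x3=(0.7534, 0.0981) x4=(-0.9417, -1.9779)
step 4: x0=(-1.3601, -1.2030) x1=(0.2669, 0.1110) x2=(0.9255, -1.5483) x3=(0.7592, 0.0928) x4=(-0.8990, -1.9923)
step 5: x0=(-1.3854, -1.1860) x1=(0.2159, 0.0786) x2=(0.8770, -1.5497) x3=(0.7640, 0.0854) x4=(-0.8533, -2.0042)
step 6: x0=(-1.4089, -1.1681) x1=(0.1622, 0.0433) x2=(0.8258, -1.5498) x3=(0.7677, 0.0758) x4=(-0.8050, -2.0137)
step 7: x0=(-1.4305, -1.1494) x1=(0.1061, 0.0051) x2=(0.7722, -1.5487) x3=(0.7701, 0.0642) x4=(-0.7544, -2.0206)
step 8: x0=(-1.4504, -1.1299) x1=(0.0478, -0.0356) x2=(0.7165, -1.5464) x3=(0.7714, 0.0505) x4=(-0.7016, -2.0252)
step 9: x0=(-1.4684, -1.1098) x1=(-0.0124, -0.0787) x2=(0.6589, -1.5430) x3=(0.7713, 0.0350) x4=(-0.6472, -2.0273)
step 10: x0=(-1.4847, -1.0891) x1=(-0.0742, -0.1240) x2=(0.5997, -1.5385) x3=(0.7698, 0.0176) x4=(-0.5913, -2.0272)
step 11: x0=(-1.4992, -1.0680) x1=(-0.1374, -0.1712) x2=(0.5391, -1.5329) x3=(0.7670, -0.0016) x4=(-0.5343, -2.0249)
step 12: x0=(-1.5121, -1.0465) x1=(-0.2017, -0.2200) x2=(0.4773, -1.5262) x3=(0.7628, -0.0226) x4=(-0.4765, -2.0206)
step 13: x0=(-1.5234, -1.0247) x1=(-0.2669, -0.2702) x2=(0.4147, -1.5186) x3=(0.7571, -0.0451) x4=(-0.4182, -2.0144)
step 14: x0=(-1.5331, -1.0027) x1=(-0.3327, -0.3216) x2=(0.3514, -1.5099) x3=(0.7499, -0.0692) x4=(-0.3598, -2.0066)
step 15: x0=(-1.5413, -0.9806) x1=(-0.3988, -0.3737) x2=(0.2878, -1.5002) x3=(0.7413, -0.0948) x4=(-0.3015, -1.9972)
step 16: x0=(-1.5480, -0.9584) x1=(-0.4651, -0.4264) x2=(0.2240, -1.4894) x3=(0.7311, -0.1217) x4=(-0.2436, -1.9866)
step 17: x0=(-1.5534, -0.9363) x1=(-0.5314, -0.4794) x2=(0.1602, -1.4774) x3=(0.7194, -0.1500) x4=(-0.1861, -1.9750)
step 18: x0=(-1.5575, -0.9143) x1=(-0.5974, -0.5326) x2=(0.0965, -1.4642) x3=(0.7063, -0.1795) x4=(-0.1293, -1.9627)
step 19: x0=(-1.5604, -0.8924) x1=(-0.6629, -0.5857) x2=(0.0328, -1.4497) x3=(0.6917, -0.2101) x4=(-0.0731, -1.9499)
step 20: x0=(-1.5622, -0.8707) x1=(-0.7279, -0.6385) x2=(-0.0309, -1.4339) x3=(0.6755, -0.2417) x4=(-0.0175, -1.9367)
step 21: x0=(-1.5630, -0.8492) x1=(-0.7920, -0.6910) x2=(-0.0948, -1.4168) x3=(0.6580, -0.2742) x4=(0.0376, -1.9234)
step 22: x0=(-1.5628, -0.8279) x1=(-0.8552, -0.7432) x2=(-0.1591, -1.3986) x3=(0.6390, -0.3076) x4=(0.0924, -1.9098)
step 23: x0=(-1.5618, -0.8069) x1=(-0.9172, -0.7949) x2=(-0.2237, -1.3796) x3=(0.6186, -0.3417) x4=(0.1469, -1.8960)
step 24: x0=(-1.5600, -0.7860) x1=(-0.9780, -0.8464) x2=(-0.2886, -1.3600) x3=(0.5968, -0.3764) x4=(0.2010, -1.8817)
step 25: x0=(-1.5576, -0.7654) x1=(-1.0373, -0.8976) x2=(-0.3537, -1.3400) x3=(0.5736, -0.4117) x4=(0.2546, -1.8670)
step 26: x0=(-1.5545, -0.7448) x1=(-1.0951, -0.9489) x2=(-0.4188, -1.3199) x3=(0.5491, -0.4475) x4=(0.3075, -1.8516)
step 27: x0=(-1.5508, -0.7242) x1=(-1.1514, -1.0003) x2=(-0.4836, -1.2999) x3=(0.5234, -0.4836) x4=(0.3594, -1.8355)
step 28: x0=(-1.5465, -0.7034) x1=(-1.2061, -1.0523) x2=(-0.5479, -1.2801) x3=(0.4963, -0.5200) x4=(0.4102, -1.8187)
step 29: x0=(-1.5415, -0.6825) x1=(-1.2594, -1.1050) x2=(-0.6113, -1.2606) x3=(0.4680, -0.5566) x4=(0.4594, -1.8011)
step 30: x0=(-1.5359, -0.6613) x1=(-1.3114, -1.1586) x2=(-0.6737, -1.2414) x3=(0.4384, -0.5933) x4=(0.5070, -1.7827)
step 31: x0=(-1.5294, -0.6398) x1=(-1.3621, -1.2133) x2=(-0.7346, -1.2227) x3=(0.4076, -0.6301) x4=(0.5525, -1.7635)
step 32: x0=(-1.5221, -0.6180) x1=(-1.4118, -1.2692) x2=(-0.7940, -1.2043) x3=(0.3756, -0.6669) x4=(0.5957, -1.7436)
step 33: x0=(-1.5138, -0.5959) x1=(-1.4603, -1.3261) x2=(-0.8515, -1.1863) x3=(0.3423, -0.7036) x4=(0.6365, -1.7229)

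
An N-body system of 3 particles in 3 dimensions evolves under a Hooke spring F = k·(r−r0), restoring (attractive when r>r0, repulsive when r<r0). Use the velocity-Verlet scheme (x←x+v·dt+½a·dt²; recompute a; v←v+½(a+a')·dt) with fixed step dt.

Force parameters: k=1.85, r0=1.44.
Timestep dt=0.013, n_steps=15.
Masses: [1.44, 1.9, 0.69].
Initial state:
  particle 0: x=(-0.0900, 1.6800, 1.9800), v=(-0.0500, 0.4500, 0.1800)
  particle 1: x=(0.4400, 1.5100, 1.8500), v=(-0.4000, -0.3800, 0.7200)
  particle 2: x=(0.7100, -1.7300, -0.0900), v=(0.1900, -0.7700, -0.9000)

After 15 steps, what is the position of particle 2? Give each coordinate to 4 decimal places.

step 0: x0=(-0.0900, 1.6800, 1.9800) x1=(0.4400, 1.5100, 1.8500) x2=(0.7100, -1.7300, -0.0900)
step 1: x0=(-0.0907, 1.6856, 1.9822) x1=(0.4349, 1.5049, 1.8592) x2=(0.7123, -1.7391, -0.1011)
step 2: x0=(-0.0914, 1.6909, 1.9842) x1=(0.4299, 1.4994, 1.8683) x2=(0.7143, -1.7462, -0.1111)
step 3: x0=(-0.0922, 1.6957, 1.9859) x1=(0.4251, 1.4935, 1.8770) x2=(0.7160, -1.7514, -0.1199)
step 4: x0=(-0.0931, 1.7000, 1.9873) x1=(0.4205, 1.4872, 1.8856) x2=(0.7174, -1.7547, -0.1275)
step 5: x0=(-0.0940, 1.7040, 1.9885) x1=(0.4160, 1.4806, 1.8939) x2=(0.7184, -1.7560, -0.1339)
step 6: x0=(-0.0950, 1.7075, 1.9894) x1=(0.4117, 1.4735, 1.9020) x2=(0.7191, -1.7554, -0.1391)
step 7: x0=(-0.0960, 1.7107, 1.9901) x1=(0.4075, 1.4661, 1.9098) x2=(0.7195, -1.7529, -0.1431)
step 8: x0=(-0.0971, 1.7134, 1.9904) x1=(0.4035, 1.4583, 1.9175) x2=(0.7196, -1.7484, -0.1459)
step 9: x0=(-0.0982, 1.7157, 1.9905) x1=(0.3997, 1.4500, 1.9249) x2=(0.7193, -1.7420, -0.1475)
step 10: x0=(-0.0994, 1.7176, 1.9903) x1=(0.3960, 1.4414, 1.9320) x2=(0.7187, -1.7337, -0.1478)
step 11: x0=(-0.1007, 1.7192, 1.9899) x1=(0.3925, 1.4324, 1.9389) x2=(0.7177, -1.7235, -0.1470)
step 12: x0=(-0.1019, 1.7203, 1.9891) x1=(0.3892, 1.4230, 1.9457) x2=(0.7165, -1.7113, -0.1449)
step 13: x0=(-0.1033, 1.7210, 1.9880) x1=(0.3859, 1.4132, 1.9521) x2=(0.7149, -1.6973, -0.1416)
step 14: x0=(-0.1046, 1.7214, 1.9867) x1=(0.3829, 1.4030, 1.9584) x2=(0.7129, -1.6814, -0.1371)
step 15: x0=(-0.1061, 1.7214, 1.9851) x1=(0.3800, 1.3924, 1.9645) x2=(0.7107, -1.6636, -0.1314)

(0.7107, -1.6636, -0.1314)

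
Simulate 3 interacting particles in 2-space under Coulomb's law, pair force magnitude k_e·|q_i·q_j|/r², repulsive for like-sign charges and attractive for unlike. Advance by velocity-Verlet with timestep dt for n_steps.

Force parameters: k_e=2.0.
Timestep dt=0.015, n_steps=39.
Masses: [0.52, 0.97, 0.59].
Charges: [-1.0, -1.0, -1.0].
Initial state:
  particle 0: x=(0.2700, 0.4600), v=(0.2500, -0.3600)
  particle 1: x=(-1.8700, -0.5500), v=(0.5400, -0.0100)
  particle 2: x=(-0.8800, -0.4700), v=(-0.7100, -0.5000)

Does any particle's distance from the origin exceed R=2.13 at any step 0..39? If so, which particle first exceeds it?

no

step 0: x0=(0.2700, 0.4600) x1=(-1.8700, -0.5500) x2=(-0.8800, -0.4700)
step 1: x0=(0.2740, 0.4548) x1=(-1.8622, -0.5502) x2=(-0.8904, -0.4776)
step 2: x0=(0.2784, 0.4498) x1=(-1.8549, -0.5504) x2=(-0.9003, -0.4853)
step 3: x0=(0.2832, 0.4452) x1=(-1.8482, -0.5508) x2=(-0.9096, -0.4932)
step 4: x0=(0.2885, 0.4409) x1=(-1.8421, -0.5512) x2=(-0.9183, -0.5012)
step 5: x0=(0.2943, 0.4368) x1=(-1.8367, -0.5516) x2=(-0.9263, -0.5094)
step 6: x0=(0.3004, 0.4331) x1=(-1.8318, -0.5522) x2=(-0.9337, -0.5178)
step 7: x0=(0.3070, 0.4296) x1=(-1.8277, -0.5527) x2=(-0.9404, -0.5263)
step 8: x0=(0.3140, 0.4264) x1=(-1.8241, -0.5534) x2=(-0.9464, -0.5349)
step 9: x0=(0.3214, 0.4235) x1=(-1.8213, -0.5540) x2=(-0.9517, -0.5437)
step 10: x0=(0.3293, 0.4209) x1=(-1.8191, -0.5548) x2=(-0.9561, -0.5527)
step 11: x0=(0.3375, 0.4185) x1=(-1.8177, -0.5555) x2=(-0.9598, -0.5619)
step 12: x0=(0.3461, 0.4164) x1=(-1.8169, -0.5563) x2=(-0.9627, -0.5712)
step 13: x0=(0.3552, 0.4145) x1=(-1.8169, -0.5571) x2=(-0.9647, -0.5808)
step 14: x0=(0.3646, 0.4129) x1=(-1.8176, -0.5579) x2=(-0.9659, -0.5905)
step 15: x0=(0.3744, 0.4115) x1=(-1.8190, -0.5588) x2=(-0.9663, -0.6004)
step 16: x0=(0.3846, 0.4104) x1=(-1.8211, -0.5596) x2=(-0.9659, -0.6106)
step 17: x0=(0.3952, 0.4096) x1=(-1.8239, -0.5604) x2=(-0.9646, -0.6210)
step 18: x0=(0.4061, 0.4089) x1=(-1.8274, -0.5613) x2=(-0.9626, -0.6316)
step 19: x0=(0.4175, 0.4085) x1=(-1.8316, -0.5621) x2=(-0.9597, -0.6424)
step 20: x0=(0.4291, 0.4084) x1=(-1.8364, -0.5628) x2=(-0.9560, -0.6535)
step 21: x0=(0.4412, 0.4084) x1=(-1.8419, -0.5636) x2=(-0.9516, -0.6648)
step 22: x0=(0.4536, 0.4087) x1=(-1.8481, -0.5643) x2=(-0.9464, -0.6764)
step 23: x0=(0.4663, 0.4092) x1=(-1.8549, -0.5650) x2=(-0.9405, -0.6883)
step 24: x0=(0.4794, 0.4100) x1=(-1.8623, -0.5656) x2=(-0.9339, -0.7004)
step 25: x0=(0.4928, 0.4109) x1=(-1.8703, -0.5661) x2=(-0.9266, -0.7128)
step 26: x0=(0.5065, 0.4121) x1=(-1.8788, -0.5667) x2=(-0.9187, -0.7255)
step 27: x0=(0.5205, 0.4135) x1=(-1.8879, -0.5671) x2=(-0.9101, -0.7385)
step 28: x0=(0.5349, 0.4150) x1=(-1.8975, -0.5676) x2=(-0.9010, -0.7517)
step 29: x0=(0.5496, 0.4168) x1=(-1.9077, -0.5679) x2=(-0.8913, -0.7652)
step 30: x0=(0.5646, 0.4188) x1=(-1.9183, -0.5682) x2=(-0.8811, -0.7789)
step 31: x0=(0.5799, 0.4210) x1=(-1.9294, -0.5685) x2=(-0.8704, -0.7930)
step 32: x0=(0.5955, 0.4234) x1=(-1.9409, -0.5686) x2=(-0.8592, -0.8073)
step 33: x0=(0.6114, 0.4260) x1=(-1.9529, -0.5688) x2=(-0.8475, -0.8219)
step 34: x0=(0.6276, 0.4288) x1=(-1.9652, -0.5688) x2=(-0.8355, -0.8367)
step 35: x0=(0.6440, 0.4318) x1=(-1.9780, -0.5688) x2=(-0.8230, -0.8519)
step 36: x0=(0.6607, 0.4350) x1=(-1.9911, -0.5688) x2=(-0.8102, -0.8672)
step 37: x0=(0.6777, 0.4383) x1=(-2.0046, -0.5687) x2=(-0.7970, -0.8829)
step 38: x0=(0.6950, 0.4418) x1=(-2.0185, -0.5685) x2=(-0.7835, -0.8988)
step 39: x0=(0.7125, 0.4456) x1=(-2.0326, -0.5683) x2=(-0.7697, -0.9149)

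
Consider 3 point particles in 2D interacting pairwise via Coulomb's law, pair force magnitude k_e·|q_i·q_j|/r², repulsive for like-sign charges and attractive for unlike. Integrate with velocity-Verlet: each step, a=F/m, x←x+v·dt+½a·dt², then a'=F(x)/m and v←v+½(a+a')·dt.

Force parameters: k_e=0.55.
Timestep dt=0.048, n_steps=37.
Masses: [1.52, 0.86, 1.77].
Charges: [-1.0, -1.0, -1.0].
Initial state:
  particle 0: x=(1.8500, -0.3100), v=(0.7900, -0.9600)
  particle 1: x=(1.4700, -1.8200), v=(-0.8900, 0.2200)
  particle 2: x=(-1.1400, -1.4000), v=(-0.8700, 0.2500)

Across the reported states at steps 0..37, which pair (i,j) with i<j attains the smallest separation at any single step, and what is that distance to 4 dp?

pair (0,1), distance 1.4675

step 0: x0=(1.8500, -0.3100) x1=(1.4700, -1.8200) x2=(-1.1400, -1.4000)
step 1: x0=(1.8880, -0.3559) x1=(1.4273, -1.8098) x2=(-1.1818, -1.3880)
step 2: x0=(1.9262, -0.4014) x1=(1.3846, -1.8001) x2=(-1.2239, -1.3760)
step 3: x0=(1.9646, -0.4466) x1=(1.3419, -1.7912) x2=(-1.2660, -1.3640)
step 4: x0=(2.0032, -0.4914) x1=(1.2992, -1.7829) x2=(-1.3084, -1.3520)
step 5: x0=(2.0421, -0.5358) x1=(1.2563, -1.7752) x2=(-1.3509, -1.3401)
step 6: x0=(2.0812, -0.5799) x1=(1.2132, -1.7681) x2=(-1.3935, -1.3281)
step 7: x0=(2.1207, -0.6237) x1=(1.1700, -1.7616) x2=(-1.4363, -1.3161)
step 8: x0=(2.1604, -0.6672) x1=(1.1265, -1.7556) x2=(-1.4793, -1.3041)
step 9: x0=(2.2005, -0.7104) x1=(1.0828, -1.7502) x2=(-1.5224, -1.2920)
step 10: x0=(2.2409, -0.7533) x1=(1.0388, -1.7452) x2=(-1.5657, -1.2800)
step 11: x0=(2.2816, -0.7960) x1=(0.9946, -1.7407) x2=(-1.6091, -1.2680)
step 12: x0=(2.3226, -0.8385) x1=(0.9501, -1.7365) x2=(-1.6527, -1.2559)
step 13: x0=(2.3639, -0.8809) x1=(0.9054, -1.7327) x2=(-1.6964, -1.2439)
step 14: x0=(2.4055, -0.9231) x1=(0.8604, -1.7292) x2=(-1.7402, -1.2318)
step 15: x0=(2.4475, -0.9651) x1=(0.8152, -1.7259) x2=(-1.7842, -1.2197)
step 16: x0=(2.4897, -1.0071) x1=(0.7698, -1.7229) x2=(-1.8283, -1.2076)
step 17: x0=(2.5321, -1.0489) x1=(0.7242, -1.7201) x2=(-1.8726, -1.1955)
step 18: x0=(2.5749, -1.0907) x1=(0.6785, -1.7174) x2=(-1.9170, -1.1833)
step 19: x0=(2.6178, -1.1324) x1=(0.6326, -1.7149) x2=(-1.9616, -1.1712)
step 20: x0=(2.6610, -1.1741) x1=(0.5865, -1.7126) x2=(-2.0063, -1.1590)
step 21: x0=(2.7044, -1.2157) x1=(0.5404, -1.7104) x2=(-2.0511, -1.1468)
step 22: x0=(2.7480, -1.2572) x1=(0.4942, -1.7082) x2=(-2.0960, -1.1346)
step 23: x0=(2.7918, -1.2988) x1=(0.4479, -1.7062) x2=(-2.1411, -1.1223)
step 24: x0=(2.8358, -1.3403) x1=(0.4015, -1.7043) x2=(-2.1863, -1.1100)
step 25: x0=(2.8799, -1.3818) x1=(0.3552, -1.7025) x2=(-2.2316, -1.0977)
step 26: x0=(2.9242, -1.4233) x1=(0.3088, -1.7007) x2=(-2.2771, -1.0854)
step 27: x0=(2.9687, -1.4647) x1=(0.2624, -1.6990) x2=(-2.3226, -1.0731)
step 28: x0=(3.0133, -1.5062) x1=(0.2160, -1.6974) x2=(-2.3683, -1.0607)
step 29: x0=(3.0580, -1.5476) x1=(0.1696, -1.6958) x2=(-2.4142, -1.0483)
step 30: x0=(3.1029, -1.5891) x1=(0.1232, -1.6943) x2=(-2.4601, -1.0359)
step 31: x0=(3.1479, -1.6305) x1=(0.0769, -1.6929) x2=(-2.5062, -1.0234)
step 32: x0=(3.1929, -1.6720) x1=(0.0306, -1.6915) x2=(-2.5524, -1.0109)
step 33: x0=(3.2381, -1.7135) x1=(-0.0157, -1.6901) x2=(-2.5987, -0.9984)
step 34: x0=(3.2834, -1.7549) x1=(-0.0618, -1.6888) x2=(-2.6451, -0.9859)
step 35: x0=(3.3288, -1.7964) x1=(-0.1079, -1.6876) x2=(-2.6916, -0.9733)
step 36: x0=(3.3743, -1.8379) x1=(-0.1540, -1.6864) x2=(-2.7383, -0.9607)
step 37: x0=(3.4199, -1.8793) x1=(-0.1999, -1.6853) x2=(-2.7851, -0.9481)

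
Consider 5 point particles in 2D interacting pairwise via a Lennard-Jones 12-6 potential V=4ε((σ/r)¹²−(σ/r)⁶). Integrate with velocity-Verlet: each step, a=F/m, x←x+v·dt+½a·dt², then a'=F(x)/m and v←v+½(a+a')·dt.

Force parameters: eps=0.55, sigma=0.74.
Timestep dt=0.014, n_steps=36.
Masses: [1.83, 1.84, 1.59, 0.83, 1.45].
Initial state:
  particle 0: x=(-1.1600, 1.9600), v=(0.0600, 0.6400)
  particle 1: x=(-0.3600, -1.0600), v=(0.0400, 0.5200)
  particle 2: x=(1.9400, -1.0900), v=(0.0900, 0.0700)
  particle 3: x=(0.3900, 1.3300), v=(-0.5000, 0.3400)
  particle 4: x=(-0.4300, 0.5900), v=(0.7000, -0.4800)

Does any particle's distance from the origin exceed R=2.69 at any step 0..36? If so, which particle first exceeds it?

step 0: x0=(-1.1600, 1.9600) x1=(-0.3600, -1.0600) x2=(1.9400, -1.0900) x3=(0.3900, 1.3300) x4=(-0.4300, 0.5900)
step 1: x0=(-1.1592, 1.9690) x1=(-0.3594, -1.0527) x2=(1.9413, -1.0890) x3=(0.3829, 1.3347) x4=(-0.4202, 0.5833)
step 2: x0=(-1.1583, 1.9779) x1=(-0.3589, -1.0454) x2=(1.9425, -1.0880) x3=(0.3757, 1.3392) x4=(-0.4102, 0.5767)
step 3: x0=(-1.1574, 1.9868) x1=(-0.3583, -1.0381) x2=(1.9438, -1.0871) x3=(0.3682, 1.3436) x4=(-0.4002, 0.5702)
step 4: x0=(-1.1566, 1.9958) x1=(-0.3578, -1.0308) x2=(1.9450, -1.0861) x3=(0.3606, 1.3479) x4=(-0.3901, 0.5638)
step 5: x0=(-1.1557, 2.0047) x1=(-0.3572, -1.0235) x2=(1.9463, -1.0851) x3=(0.3529, 1.3520) x4=(-0.3799, 0.5575)
step 6: x0=(-1.1548, 2.0136) x1=(-0.3566, -1.0162) x2=(1.9475, -1.0841) x3=(0.3449, 1.3559) x4=(-0.3697, 0.5513)
step 7: x0=(-1.1539, 2.0225) x1=(-0.3561, -1.0088) x2=(1.9488, -1.0831) x3=(0.3368, 1.3596) x4=(-0.3593, 0.5451)
step 8: x0=(-1.1530, 2.0314) x1=(-0.3555, -1.0015) x2=(1.9500, -1.0822) x3=(0.3285, 1.3632) x4=(-0.3489, 0.5391)
step 9: x0=(-1.1520, 2.0402) x1=(-0.3549, -0.9941) x2=(1.9513, -1.0812) x3=(0.3200, 1.3666) x4=(-0.3383, 0.5332)
step 10: x0=(-1.1511, 2.0491) x1=(-0.3544, -0.9868) x2=(1.9525, -1.0802) x3=(0.3114, 1.3697) x4=(-0.3277, 0.5274)
step 11: x0=(-1.1501, 2.0580) x1=(-0.3538, -0.9794) x2=(1.9538, -1.0792) x3=(0.3026, 1.3727) x4=(-0.3170, 0.5217)
step 12: x0=(-1.1492, 2.0668) x1=(-0.3532, -0.9720) x2=(1.9550, -1.0782) x3=(0.2936, 1.3755) x4=(-0.3062, 0.5161)
step 13: x0=(-1.1482, 2.0757) x1=(-0.3527, -0.9646) x2=(1.9563, -1.0772) x3=(0.2844, 1.3780) x4=(-0.2953, 0.5106)
step 14: x0=(-1.1473, 2.0845) x1=(-0.3521, -0.9571) x2=(1.9575, -1.0763) x3=(0.2750, 1.3803) x4=(-0.2843, 0.5052)
step 15: x0=(-1.1463, 2.0933) x1=(-0.3515, -0.9497) x2=(1.9588, -1.0753) x3=(0.2655, 1.3824) x4=(-0.2732, 0.5000)
step 16: x0=(-1.1453, 2.1022) x1=(-0.3509, -0.9422) x2=(1.9600, -1.0743) x3=(0.2558, 1.3842) x4=(-0.2621, 0.4949)
step 17: x0=(-1.1443, 2.1110) x1=(-0.3504, -0.9348) x2=(1.9613, -1.0733) x3=(0.2460, 1.3858) x4=(-0.2509, 0.4899)
step 18: x0=(-1.1433, 2.1198) x1=(-0.3498, -0.9273) x2=(1.9625, -1.0723) x3=(0.2359, 1.3871) x4=(-0.2395, 0.4851)
step 19: x0=(-1.1422, 2.1286) x1=(-0.3492, -0.9198) x2=(1.9638, -1.0713) x3=(0.2257, 1.3881) x4=(-0.2281, 0.4804)
step 20: x0=(-1.1412, 2.1374) x1=(-0.3486, -0.9122) x2=(1.9650, -1.0703) x3=(0.2153, 1.3889) x4=(-0.2167, 0.4758)
step 21: x0=(-1.1402, 2.1462) x1=(-0.3480, -0.9047) x2=(1.9662, -1.0694) x3=(0.2048, 1.3893) x4=(-0.2051, 0.4714)
step 22: x0=(-1.1391, 2.1550) x1=(-0.3475, -0.8971) x2=(1.9675, -1.0684) x3=(0.1941, 1.3895) x4=(-0.1935, 0.4672)
step 23: x0=(-1.1380, 2.1637) x1=(-0.3469, -0.8895) x2=(1.9687, -1.0674) x3=(0.1833, 1.3894) x4=(-0.1818, 0.4631)
step 24: x0=(-1.1370, 2.1725) x1=(-0.3463, -0.8818) x2=(1.9699, -1.0664) x3=(0.1723, 1.3889) x4=(-0.1700, 0.4591)
step 25: x0=(-1.1359, 2.1813) x1=(-0.3457, -0.8742) x2=(1.9712, -1.0654) x3=(0.1611, 1.3882) x4=(-0.1582, 0.4553)
step 26: x0=(-1.1348, 2.1900) x1=(-0.3451, -0.8665) x2=(1.9724, -1.0644) x3=(0.1499, 1.3871) x4=(-0.1463, 0.4517)
step 27: x0=(-1.1337, 2.1988) x1=(-0.3445, -0.8588) x2=(1.9737, -1.0634) x3=(0.1385, 1.3856) x4=(-0.1343, 0.4483)
step 28: x0=(-1.1325, 2.2075) x1=(-0.3438, -0.8510) x2=(1.9749, -1.0625) x3=(0.1269, 1.3838) x4=(-0.1223, 0.4450)
step 29: x0=(-1.1314, 2.2162) x1=(-0.3432, -0.8433) x2=(1.9761, -1.0615) x3=(0.1152, 1.3817) x4=(-0.1103, 0.4419)
step 30: x0=(-1.1303, 2.2249) x1=(-0.3426, -0.8354) x2=(1.9773, -1.0605) x3=(0.1035, 1.3792) x4=(-0.0982, 0.4389)
step 31: x0=(-1.1291, 2.2336) x1=(-0.3420, -0.8276) x2=(1.9786, -1.0595) x3=(0.0916, 1.3763) x4=(-0.0861, 0.4362)
step 32: x0=(-1.1279, 2.2423) x1=(-0.3413, -0.8197) x2=(1.9798, -1.0585) x3=(0.0796, 1.3731) x4=(-0.0739, 0.4336)
step 33: x0=(-1.1268, 2.2510) x1=(-0.3407, -0.8118) x2=(1.9810, -1.0575) x3=(0.0675, 1.3694) x4=(-0.0617, 0.4312)
step 34: x0=(-1.1256, 2.2597) x1=(-0.3400, -0.8038) x2=(1.9823, -1.0565) x3=(0.0554, 1.3654) x4=(-0.0495, 0.4290)
step 35: x0=(-1.1244, 2.2684) x1=(-0.3393, -0.7958) x2=(1.9835, -1.0555) x3=(0.0431, 1.3610) x4=(-0.0372, 0.4269)
step 36: x0=(-1.1231, 2.2770) x1=(-0.3387, -0.7878) x2=(1.9847, -1.0545) x3=(0.0308, 1.3562) x4=(-0.0250, 0.4251)

no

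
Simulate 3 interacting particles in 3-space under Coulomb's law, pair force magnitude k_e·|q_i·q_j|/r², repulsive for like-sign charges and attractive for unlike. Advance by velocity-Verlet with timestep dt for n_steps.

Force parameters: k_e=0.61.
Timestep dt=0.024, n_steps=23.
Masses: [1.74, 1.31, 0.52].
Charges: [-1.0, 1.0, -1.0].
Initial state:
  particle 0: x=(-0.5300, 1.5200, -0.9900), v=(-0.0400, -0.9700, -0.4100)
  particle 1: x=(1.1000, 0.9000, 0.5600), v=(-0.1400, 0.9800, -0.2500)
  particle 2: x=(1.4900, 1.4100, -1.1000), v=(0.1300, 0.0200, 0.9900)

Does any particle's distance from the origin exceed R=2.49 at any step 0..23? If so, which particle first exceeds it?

no

step 0: x0=(-0.5300, 1.5200, -0.9900) x1=(1.1000, 0.9000, 0.5600) x2=(1.4900, 1.4100, -1.1000)
step 1: x0=(-0.5310, 1.4967, -0.9998) x1=(1.0966, 0.9235, 0.5539) x2=(1.4932, 1.4104, -1.0761)
step 2: x0=(-0.5320, 1.4734, -1.0096) x1=(1.0932, 0.9471, 0.5478) x2=(1.4965, 1.4108, -1.0521)
step 3: x0=(-0.5330, 1.4501, -1.0194) x1=(1.0899, 0.9707, 0.5415) x2=(1.4999, 1.4111, -1.0278)
step 4: x0=(-0.5340, 1.4268, -1.0291) x1=(1.0864, 0.9944, 0.5351) x2=(1.5034, 1.4114, -1.0033)
step 5: x0=(-0.5351, 1.4035, -1.0389) x1=(1.0830, 1.0181, 0.5285) x2=(1.5070, 1.4116, -0.9786)
step 6: x0=(-0.5362, 1.3802, -1.0486) x1=(1.0796, 1.0418, 0.5219) x2=(1.5107, 1.4117, -0.9536)
step 7: x0=(-0.5373, 1.3569, -1.0582) x1=(1.0762, 1.0655, 0.5151) x2=(1.5145, 1.4117, -0.9284)
step 8: x0=(-0.5384, 1.3335, -1.0679) x1=(1.0727, 1.0893, 0.5081) x2=(1.5183, 1.4117, -0.9029)
step 9: x0=(-0.5395, 1.3102, -1.0775) x1=(1.0693, 1.1131, 0.5010) x2=(1.5223, 1.4117, -0.8771)
step 10: x0=(-0.5407, 1.2869, -1.0871) x1=(1.0658, 1.1369, 0.4938) x2=(1.5263, 1.4115, -0.8510)
step 11: x0=(-0.5419, 1.2635, -1.0967) x1=(1.0624, 1.1608, 0.4864) x2=(1.5303, 1.4114, -0.8246)
step 12: x0=(-0.5431, 1.2402, -1.1062) x1=(1.0589, 1.1847, 0.4788) x2=(1.5344, 1.4112, -0.7979)
step 13: x0=(-0.5443, 1.2168, -1.1158) x1=(1.0555, 1.2086, 0.4711) x2=(1.5385, 1.4109, -0.7708)
step 14: x0=(-0.5455, 1.1934, -1.1253) x1=(1.0521, 1.2326, 0.4632) x2=(1.5427, 1.4106, -0.7433)
step 15: x0=(-0.5467, 1.1701, -1.1348) x1=(1.0487, 1.2565, 0.4551) x2=(1.5468, 1.4103, -0.7155)
step 16: x0=(-0.5480, 1.1467, -1.1443) x1=(1.0454, 1.2805, 0.4468) x2=(1.5509, 1.4099, -0.6872)
step 17: x0=(-0.5493, 1.1233, -1.1537) x1=(1.0420, 1.3045, 0.4384) x2=(1.5550, 1.4095, -0.6585)
step 18: x0=(-0.5506, 1.1000, -1.1632) x1=(1.0388, 1.3285, 0.4297) x2=(1.5590, 1.4091, -0.6294)
step 19: x0=(-0.5518, 1.0766, -1.1726) x1=(1.0355, 1.3525, 0.4208) x2=(1.5630, 1.4086, -0.5998)
step 20: x0=(-0.5532, 1.0532, -1.1820) x1=(1.0323, 1.3765, 0.4118) x2=(1.5668, 1.4082, -0.5698)
step 21: x0=(-0.5545, 1.0298, -1.1914) x1=(1.0292, 1.4005, 0.4024) x2=(1.5705, 1.4078, -0.5392)
step 22: x0=(-0.5558, 1.0064, -1.2007) x1=(1.0262, 1.4245, 0.3929) x2=(1.5741, 1.4073, -0.5081)
step 23: x0=(-0.5571, 0.9831, -1.2101) x1=(1.0232, 1.4485, 0.3831) x2=(1.5775, 1.4070, -0.4764)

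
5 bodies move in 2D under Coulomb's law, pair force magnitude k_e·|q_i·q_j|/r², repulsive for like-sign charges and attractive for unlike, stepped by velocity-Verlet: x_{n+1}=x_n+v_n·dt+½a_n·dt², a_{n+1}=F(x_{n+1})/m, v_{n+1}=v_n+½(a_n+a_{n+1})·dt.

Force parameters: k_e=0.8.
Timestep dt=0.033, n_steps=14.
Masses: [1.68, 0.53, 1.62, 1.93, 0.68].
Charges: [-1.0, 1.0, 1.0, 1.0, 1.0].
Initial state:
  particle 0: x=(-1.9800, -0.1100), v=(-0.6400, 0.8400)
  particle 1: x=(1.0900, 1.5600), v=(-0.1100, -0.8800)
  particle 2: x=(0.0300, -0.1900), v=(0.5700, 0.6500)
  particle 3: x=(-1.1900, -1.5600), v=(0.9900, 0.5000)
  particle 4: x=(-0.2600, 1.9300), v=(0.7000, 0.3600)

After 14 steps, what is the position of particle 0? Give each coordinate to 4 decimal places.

step 0: x0=(-1.9800, -0.1100) x1=(1.0900, 1.5600) x2=(0.0300, -0.1900) x3=(-1.1900, -1.5600) x4=(-0.2600, 1.9300)
step 1: x0=(-2.0010, -0.0823) x1=(1.0868, 1.5310) x2=(0.0488, -0.1686) x3=(-1.1574, -1.5435) x4=(-0.2373, 1.9421)
step 2: x0=(-2.0216, -0.0547) x1=(1.0847, 1.5022) x2=(0.0675, -0.1473) x3=(-1.1251, -1.5270) x4=(-0.2153, 1.9546)
step 3: x0=(-2.0420, -0.0272) x1=(1.0835, 1.4735) x2=(0.0861, -0.1261) x3=(-1.0929, -1.5106) x4=(-0.1941, 1.9676)
step 4: x0=(-2.0621, 0.0002) x1=(1.0833, 1.4449) x2=(0.1046, -0.1051) x3=(-1.0609, -1.4942) x4=(-0.1737, 1.9811)
step 5: x0=(-2.0819, 0.0275) x1=(1.0842, 1.4164) x2=(0.1231, -0.0841) x3=(-1.0291, -1.4779) x4=(-0.1541, 1.9951)
step 6: x0=(-2.1014, 0.0548) x1=(1.0861, 1.3880) x2=(0.1415, -0.0633) x3=(-0.9975, -1.4616) x4=(-0.1352, 2.0097)
step 7: x0=(-2.1206, 0.0821) x1=(1.0890, 1.3597) x2=(0.1598, -0.0427) x3=(-0.9661, -1.4454) x4=(-0.1170, 2.0248)
step 8: x0=(-2.1396, 0.1092) x1=(1.0929, 1.3316) x2=(0.1780, -0.0221) x3=(-0.9349, -1.4292) x4=(-0.0996, 2.0406)
step 9: x0=(-2.1583, 0.1363) x1=(1.0979, 1.3036) x2=(0.1961, -0.0018) x3=(-0.9039, -1.4131) x4=(-0.0828, 2.0570)
step 10: x0=(-2.1767, 0.1634) x1=(1.1039, 1.2757) x2=(0.2141, 0.0184) x3=(-0.8730, -1.3972) x4=(-0.0668, 2.0740)
step 11: x0=(-2.1949, 0.1904) x1=(1.1110, 1.2481) x2=(0.2320, 0.0385) x3=(-0.8424, -1.3813) x4=(-0.0514, 2.0916)
step 12: x0=(-2.2128, 0.2174) x1=(1.1190, 1.2206) x2=(0.2498, 0.0583) x3=(-0.8119, -1.3655) x4=(-0.0367, 2.1100)
step 13: x0=(-2.2305, 0.2444) x1=(1.1282, 1.1934) x2=(0.2675, 0.0780) x3=(-0.7817, -1.3499) x4=(-0.0225, 2.1289)
step 14: x0=(-2.2479, 0.2713) x1=(1.1383, 1.1664) x2=(0.2851, 0.0975) x3=(-0.7516, -1.3343) x4=(-0.0090, 2.1486)

(-2.2479, 0.2713)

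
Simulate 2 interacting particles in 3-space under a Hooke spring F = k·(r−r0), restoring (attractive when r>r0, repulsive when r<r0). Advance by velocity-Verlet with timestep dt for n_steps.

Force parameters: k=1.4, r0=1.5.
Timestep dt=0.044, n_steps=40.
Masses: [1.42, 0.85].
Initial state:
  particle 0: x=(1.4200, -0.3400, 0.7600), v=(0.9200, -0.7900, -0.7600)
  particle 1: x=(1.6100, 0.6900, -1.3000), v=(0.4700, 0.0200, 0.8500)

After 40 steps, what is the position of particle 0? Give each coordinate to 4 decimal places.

step 0: x0=(1.4200, -0.3400, 0.7600) x1=(1.6100, 0.6900, -1.3000)
step 1: x0=(1.4605, -0.3744, 0.7259) x1=(1.6306, 0.6903, -1.2614)
step 2: x0=(1.5012, -0.4081, 0.6905) x1=(1.6510, 0.6895, -1.2208)
step 3: x0=(1.5419, -0.4412, 0.6539) x1=(1.6712, 0.6875, -1.1781)
step 4: x0=(1.5828, -0.4736, 0.6162) x1=(1.6913, 0.6844, -1.1337)
step 5: x0=(1.6236, -0.5054, 0.5776) x1=(1.7113, 0.6803, -1.0877)
step 6: x0=(1.6646, -0.5365, 0.5382) x1=(1.7313, 0.6752, -1.0403)
step 7: x0=(1.7055, -0.5671, 0.4980) x1=(1.7512, 0.6691, -0.9916)
step 8: x0=(1.7465, -0.5972, 0.4572) x1=(1.7710, 0.6622, -0.9418)
step 9: x0=(1.7875, -0.6268, 0.4158) x1=(1.7908, 0.6544, -0.8912)
step 10: x0=(1.8285, -0.6559, 0.3740) x1=(1.8107, 0.6459, -0.8398)
step 11: x0=(1.8694, -0.6847, 0.3318) x1=(1.8305, 0.6367, -0.7878)
step 12: x0=(1.9104, -0.7131, 0.2893) x1=(1.8504, 0.6270, -0.7353)
step 13: x0=(1.9514, -0.7412, 0.2466) x1=(1.8703, 0.6168, -0.6824)
step 14: x0=(1.9923, -0.7691, 0.2038) x1=(1.8902, 0.6062, -0.6293)
step 15: x0=(2.0332, -0.7968, 0.1608) x1=(1.9101, 0.5953, -0.5760)
step 16: x0=(2.0742, -0.8244, 0.1178) x1=(1.9301, 0.5841, -0.5226)
step 17: x0=(2.1151, -0.8518, 0.0747) x1=(1.9500, 0.5728, -0.4691)
step 18: x0=(2.1560, -0.8793, 0.0316) x1=(1.9700, 0.5615, -0.4156)
step 19: x0=(2.1969, -0.9066, -0.0115) x1=(1.9900, 0.5500, -0.3620)
step 20: x0=(2.2378, -0.9340, -0.0546) x1=(2.0100, 0.5385, -0.3085)
step 21: x0=(2.2787, -0.9613, -0.0977) x1=(2.0300, 0.5270, -0.2549)
step 22: x0=(2.3195, -0.9887, -0.1408) x1=(2.0500, 0.5155, -0.2013)
step 23: x0=(2.3604, -1.0159, -0.1839) x1=(2.0700, 0.5038, -0.1478)
step 24: x0=(2.4013, -1.0431, -0.2271) x1=(2.0900, 0.4920, -0.0942)
step 25: x0=(2.4421, -1.0701, -0.2702) x1=(2.1101, 0.4800, -0.0406)
step 26: x0=(2.4829, -1.0969, -0.3132) x1=(2.1303, 0.4676, 0.0129)
step 27: x0=(2.5236, -1.1235, -0.3563) x1=(2.1505, 0.4548, 0.0663)
step 28: x0=(2.5643, -1.1498, -0.3992) x1=(2.1709, 0.4415, 0.1196)
step 29: x0=(2.6049, -1.1757, -0.4420) x1=(2.1915, 0.4276, 0.1726)
step 30: x0=(2.6453, -1.2011, -0.4847) x1=(2.2122, 0.4129, 0.2254)
step 31: x0=(2.6856, -1.2260, -0.5271) x1=(2.2332, 0.3973, 0.2778)
step 32: x0=(2.7257, -1.2503, -0.5692) x1=(2.2544, 0.3807, 0.3296)
step 33: x0=(2.7657, -1.2739, -0.6109) x1=(2.2760, 0.3629, 0.3809)
step 34: x0=(2.8054, -1.2967, -0.6522) x1=(2.2980, 0.3439, 0.4314)
step 35: x0=(2.8448, -1.3188, -0.6929) x1=(2.3204, 0.3235, 0.4809)
step 36: x0=(2.8840, -1.3399, -0.7330) x1=(2.3432, 0.3016, 0.5295)
step 37: x0=(2.9229, -1.3601, -0.7724) x1=(2.3666, 0.2782, 0.5768)
step 38: x0=(2.9614, -1.3794, -0.8110) x1=(2.3906, 0.2531, 0.6228)
step 39: x0=(2.9996, -1.3975, -0.8486) x1=(2.4151, 0.2263, 0.6672)
step 40: x0=(3.0373, -1.4147, -0.8853) x1=(2.4403, 0.1977, 0.7100)

(3.0373, -1.4147, -0.8853)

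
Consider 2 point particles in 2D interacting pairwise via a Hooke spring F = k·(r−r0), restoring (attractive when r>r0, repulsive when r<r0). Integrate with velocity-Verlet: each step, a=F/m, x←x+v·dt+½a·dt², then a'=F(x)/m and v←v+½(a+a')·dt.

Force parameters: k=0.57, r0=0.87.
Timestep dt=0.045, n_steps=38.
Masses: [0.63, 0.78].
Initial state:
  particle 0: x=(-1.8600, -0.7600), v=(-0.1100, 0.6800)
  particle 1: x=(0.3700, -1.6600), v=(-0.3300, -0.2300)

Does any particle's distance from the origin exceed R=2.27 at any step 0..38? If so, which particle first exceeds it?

step 0: x0=(-1.8600, -0.7600) x1=(0.3700, -1.6600)
step 1: x0=(-1.8636, -0.7299) x1=(0.3541, -1.6699)
step 2: x0=(-1.8647, -0.7010) x1=(0.3361, -1.6790)
step 3: x0=(-1.8632, -0.6731) x1=(0.3160, -1.6871)
step 4: x0=(-1.8591, -0.6465) x1=(0.2939, -1.6942)
step 5: x0=(-1.8525, -0.6211) x1=(0.2697, -1.7004)
step 6: x0=(-1.8435, -0.5969) x1=(0.2436, -1.7055)
step 7: x0=(-1.8320, -0.5740) x1=(0.2154, -1.7097)
step 8: x0=(-1.8182, -0.5524) x1=(0.1854, -1.7127)
step 9: x0=(-1.8021, -0.5322) x1=(0.1536, -1.7147)
step 10: x0=(-1.7837, -0.5133) x1=(0.1199, -1.7156)
step 11: x0=(-1.7632, -0.4957) x1=(0.0845, -1.7154)
step 12: x0=(-1.7407, -0.4795) x1=(0.0475, -1.7142)
step 13: x0=(-1.7162, -0.4647) x1=(0.0088, -1.7118)
step 14: x0=(-1.6899, -0.4512) x1=(-0.0313, -1.7083)
step 15: x0=(-1.6617, -0.4390) x1=(-0.0729, -1.7038)
step 16: x0=(-1.6319, -0.4282) x1=(-0.1158, -1.6981)
step 17: x0=(-1.6006, -0.4187) x1=(-0.1599, -1.6915)
step 18: x0=(-1.5678, -0.4104) x1=(-0.2053, -1.6838)
step 19: x0=(-1.5337, -0.4034) x1=(-0.2517, -1.6750)
step 20: x0=(-1.4983, -0.3976) x1=(-0.2991, -1.6654)
step 21: x0=(-1.4619, -0.3930) x1=(-0.3474, -1.6547)
step 22: x0=(-1.4244, -0.3895) x1=(-0.3965, -1.6432)
step 23: x0=(-1.3861, -0.3871) x1=(-0.4463, -1.6308)
step 24: x0=(-1.3471, -0.3856) x1=(-0.4967, -1.6176)
step 25: x0=(-1.3073, -0.3851) x1=(-0.5476, -1.6037)
step 26: x0=(-1.2671, -0.3855) x1=(-0.5990, -1.5890)
step 27: x0=(-1.2263, -0.3867) x1=(-0.6507, -1.5737)
step 28: x0=(-1.1853, -0.3886) x1=(-0.7027, -1.5577)
step 29: x0=(-1.1439, -0.3912) x1=(-0.7550, -1.5413)
step 30: x0=(-1.1024, -0.3944) x1=(-0.8074, -1.5243)
step 31: x0=(-1.0607, -0.3982) x1=(-0.8599, -1.5069)
step 32: x0=(-1.0189, -0.4024) x1=(-0.9125, -1.4892)
step 33: x0=(-0.9771, -0.4069) x1=(-0.9651, -1.4711)
step 34: x0=(-0.9352, -0.4119) x1=(-1.0178, -1.4527)
step 35: x0=(-0.8935, -0.4172) x1=(-1.0704, -1.4341)
step 36: x0=(-0.8517, -0.4227) x1=(-1.1229, -1.4153)
step 37: x0=(-0.8100, -0.4286) x1=(-1.1754, -1.3962)
step 38: x0=(-0.7685, -0.4347) x1=(-1.2278, -1.3769)

no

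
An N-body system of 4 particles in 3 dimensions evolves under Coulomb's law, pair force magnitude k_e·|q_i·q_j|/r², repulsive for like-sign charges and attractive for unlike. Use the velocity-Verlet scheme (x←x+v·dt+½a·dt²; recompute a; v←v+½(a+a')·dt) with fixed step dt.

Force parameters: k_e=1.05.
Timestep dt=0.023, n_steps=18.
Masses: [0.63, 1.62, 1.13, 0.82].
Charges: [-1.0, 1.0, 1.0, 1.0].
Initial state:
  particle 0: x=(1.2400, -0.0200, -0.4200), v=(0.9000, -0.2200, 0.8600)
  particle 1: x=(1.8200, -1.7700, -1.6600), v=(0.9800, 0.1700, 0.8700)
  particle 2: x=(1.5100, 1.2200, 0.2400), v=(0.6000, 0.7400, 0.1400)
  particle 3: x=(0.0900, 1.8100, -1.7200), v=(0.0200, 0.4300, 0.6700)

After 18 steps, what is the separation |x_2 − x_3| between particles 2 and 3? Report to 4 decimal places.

2.4641

step 0: x0=(1.2400, -0.0200, -0.4200) x1=(1.8200, -1.7700, -1.6600) x2=(1.5100, 1.2200, 0.2400) x3=(0.0900, 1.8100, -1.7200)
step 1: x0=(1.2607, -0.0249, -0.4002) x1=(1.8425, -1.7661, -1.6400) x2=(1.5238, 1.2369, 0.2432) x3=(0.0904, 1.8199, -1.7046)
step 2: x0=(1.2815, -0.0295, -0.3804) x1=(1.8651, -1.7622, -1.6199) x2=(1.5376, 1.2537, 0.2464) x3=(0.0909, 1.8298, -1.6892)
step 3: x0=(1.3024, -0.0337, -0.3606) x1=(1.8876, -1.7582, -1.5999) x2=(1.5514, 1.2702, 0.2496) x3=(0.0912, 1.8396, -1.6739)
step 4: x0=(1.3233, -0.0376, -0.3407) x1=(1.9101, -1.7543, -1.5798) x2=(1.5652, 1.2865, 0.2527) x3=(0.0916, 1.8495, -1.6586)
step 5: x0=(1.3443, -0.0412, -0.3209) x1=(1.9326, -1.7503, -1.5596) x2=(1.5790, 1.3027, 0.2558) x3=(0.0919, 1.8593, -1.6434)
step 6: x0=(1.3653, -0.0445, -0.3011) x1=(1.9551, -1.7463, -1.5395) x2=(1.5928, 1.3187, 0.2590) x3=(0.0921, 1.8691, -1.6281)
step 7: x0=(1.3863, -0.0475, -0.2813) x1=(1.9776, -1.7423, -1.5193) x2=(1.6067, 1.3344, 0.2621) x3=(0.0924, 1.8790, -1.6130)
step 8: x0=(1.4075, -0.0501, -0.2615) x1=(2.0001, -1.7383, -1.4991) x2=(1.6205, 1.3500, 0.2652) x3=(0.0925, 1.8888, -1.5978)
step 9: x0=(1.4286, -0.0525, -0.2418) x1=(2.0226, -1.7343, -1.4789) x2=(1.6344, 1.3655, 0.2684) x3=(0.0927, 1.8986, -1.5827)
step 10: x0=(1.4498, -0.0546, -0.2221) x1=(2.0451, -1.7302, -1.4586) x2=(1.6482, 1.3807, 0.2715) x3=(0.0928, 1.9084, -1.5676)
step 11: x0=(1.4711, -0.0564, -0.2024) x1=(2.0675, -1.7262, -1.4383) x2=(1.6621, 1.3957, 0.2747) x3=(0.0928, 1.9182, -1.5526)
step 12: x0=(1.4924, -0.0579, -0.1828) x1=(2.0900, -1.7221, -1.4180) x2=(1.6760, 1.4106, 0.2779) x3=(0.0928, 1.9280, -1.5376)
step 13: x0=(1.5137, -0.0591, -0.1633) x1=(2.1124, -1.7180, -1.3976) x2=(1.6900, 1.4253, 0.2810) x3=(0.0928, 1.9378, -1.5227)
step 14: x0=(1.5351, -0.0600, -0.1438) x1=(2.1349, -1.7139, -1.3772) x2=(1.7039, 1.4398, 0.2843) x3=(0.0927, 1.9475, -1.5078)
step 15: x0=(1.5565, -0.0607, -0.1244) x1=(2.1573, -1.7098, -1.3568) x2=(1.7179, 1.4542, 0.2875) x3=(0.0926, 1.9573, -1.4929)
step 16: x0=(1.5779, -0.0611, -0.1050) x1=(2.1797, -1.7056, -1.3364) x2=(1.7320, 1.4683, 0.2907) x3=(0.0924, 1.9671, -1.4781)
step 17: x0=(1.5994, -0.0612, -0.0857) x1=(2.2022, -1.7015, -1.3159) x2=(1.7460, 1.4823, 0.2940) x3=(0.0922, 1.9769, -1.4633)
step 18: x0=(1.6209, -0.0611, -0.0665) x1=(2.2246, -1.6973, -1.2954) x2=(1.7601, 1.4961, 0.2973) x3=(0.0919, 1.9866, -1.4486)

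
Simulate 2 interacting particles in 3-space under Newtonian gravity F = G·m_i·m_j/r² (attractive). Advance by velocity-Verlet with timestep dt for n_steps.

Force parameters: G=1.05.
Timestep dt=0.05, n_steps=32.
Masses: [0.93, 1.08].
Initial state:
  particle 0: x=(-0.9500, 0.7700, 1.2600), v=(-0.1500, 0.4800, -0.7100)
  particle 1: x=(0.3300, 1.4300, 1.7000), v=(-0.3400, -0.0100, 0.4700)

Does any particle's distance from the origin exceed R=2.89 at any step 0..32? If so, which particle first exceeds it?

step 0: x0=(-0.9500, 0.7700, 1.2600) x1=(0.3300, 1.4300, 1.7000)
step 1: x0=(-0.9570, 0.7943, 1.2247) x1=(0.3125, 1.4293, 1.7233)
step 2: x0=(-0.9629, 0.8191, 1.1898) x1=(0.2942, 1.4281, 1.7463)
step 3: x0=(-0.9677, 0.8444, 1.1553) x1=(0.2749, 1.4264, 1.7689)
step 4: x0=(-0.9716, 0.8702, 1.1214) x1=(0.2547, 1.4244, 1.7911)
step 5: x0=(-0.9744, 0.8964, 1.0880) x1=(0.2337, 1.4220, 1.8127)
step 6: x0=(-0.9762, 0.9231, 1.0553) x1=(0.2118, 1.4191, 1.8339)
step 7: x0=(-0.9770, 0.9502, 1.0232) x1=(0.1890, 1.4160, 1.8544)
step 8: x0=(-0.9768, 0.9777, 0.9917) x1=(0.1654, 1.4124, 1.8744)
step 9: x0=(-0.9757, 1.0056, 0.9611) x1=(0.1410, 1.4086, 1.8938)
step 10: x0=(-0.9737, 1.0338, 0.9311) x1=(0.1158, 1.4045, 1.9125)
step 11: x0=(-0.9708, 1.0623, 0.9020) x1=(0.0898, 1.4001, 1.9305)
step 12: x0=(-0.9670, 1.0911, 0.8737) x1=(0.0631, 1.3955, 1.9478)
step 13: x0=(-0.9624, 1.1201, 0.8463) x1=(0.0357, 1.3907, 1.9643)
step 14: x0=(-0.9569, 1.1493, 0.8198) x1=(0.0076, 1.3857, 1.9801)
step 15: x0=(-0.9508, 1.1787, 0.7942) x1=(-0.0212, 1.3806, 1.9951)
step 16: x0=(-0.9438, 1.2083, 0.7696) x1=(-0.0506, 1.3752, 2.0092)
step 17: x0=(-0.9362, 1.2380, 0.7459) x1=(-0.0807, 1.3698, 2.0225)
step 18: x0=(-0.9279, 1.2678, 0.7232) x1=(-0.1112, 1.3643, 2.0350)
step 19: x0=(-0.9190, 1.2977, 0.7015) x1=(-0.1424, 1.3588, 2.0466)
step 20: x0=(-0.9096, 1.3276, 0.6808) x1=(-0.1740, 1.3532, 2.0574)
step 21: x0=(-0.8995, 1.3576, 0.6612) x1=(-0.2061, 1.3475, 2.0672)
step 22: x0=(-0.8890, 1.3875, 0.6425) x1=(-0.2386, 1.3419, 2.0762)
step 23: x0=(-0.8780, 1.4174, 0.6250) x1=(-0.2716, 1.3363, 2.0842)
step 24: x0=(-0.8665, 1.4473, 0.6084) x1=(-0.3049, 1.3308, 2.0914)
step 25: x0=(-0.8547, 1.4770, 0.5930) x1=(-0.3386, 1.3253, 2.0977)
step 26: x0=(-0.8425, 1.5067, 0.5785) x1=(-0.3725, 1.3199, 2.1030)
step 27: x0=(-0.8299, 1.5362, 0.5651) x1=(-0.4068, 1.3147, 2.1075)
step 28: x0=(-0.8171, 1.5656, 0.5528) x1=(-0.4413, 1.3095, 2.1111)
step 29: x0=(-0.8040, 1.5948, 0.5414) x1=(-0.4760, 1.3045, 2.1137)
step 30: x0=(-0.7908, 1.6239, 0.5311) x1=(-0.5109, 1.2997, 2.1155)
step 31: x0=(-0.7773, 1.6527, 0.5219) x1=(-0.5459, 1.2951, 2.1165)
step 32: x0=(-0.7637, 1.6813, 0.5136) x1=(-0.5811, 1.2906, 2.1165)

no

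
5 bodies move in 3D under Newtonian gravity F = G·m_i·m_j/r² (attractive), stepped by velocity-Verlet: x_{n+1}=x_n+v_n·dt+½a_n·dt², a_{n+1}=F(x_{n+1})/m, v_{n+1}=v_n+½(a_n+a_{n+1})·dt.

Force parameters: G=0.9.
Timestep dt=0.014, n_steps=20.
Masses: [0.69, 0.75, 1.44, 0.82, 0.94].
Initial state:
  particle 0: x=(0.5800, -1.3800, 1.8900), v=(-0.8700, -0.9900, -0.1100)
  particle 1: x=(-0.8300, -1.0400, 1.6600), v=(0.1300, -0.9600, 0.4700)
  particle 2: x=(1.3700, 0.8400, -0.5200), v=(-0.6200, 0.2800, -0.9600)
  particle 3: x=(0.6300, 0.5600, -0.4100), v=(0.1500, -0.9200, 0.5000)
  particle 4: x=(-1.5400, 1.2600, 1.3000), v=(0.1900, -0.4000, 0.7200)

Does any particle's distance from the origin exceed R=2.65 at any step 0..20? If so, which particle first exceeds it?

step 0: x0=(0.5800, -1.3800, 1.8900) x1=(-0.8300, -1.0400, 1.6600) x2=(1.3700, 0.8400, -0.5200) x3=(0.6300, 0.5600, -0.4100) x4=(-1.5400, 1.2600, 1.3000)
step 1: x0=(0.5678, -1.3938, 1.8884) x1=(-0.8281, -1.0534, 1.6666) x2=(1.3612, 0.8439, -0.5334) x3=(0.6323, 0.5472, -0.4030) x4=(-1.5373, 1.2544, 1.3101)
step 2: x0=(0.5555, -1.4076, 1.8868) x1=(-0.8262, -1.0668, 1.6731) x2=(1.3522, 0.8477, -0.5468) x3=(0.6349, 0.5345, -0.3961) x4=(-1.5346, 1.2487, 1.3201)
step 3: x0=(0.5432, -1.4214, 1.8852) x1=(-0.8242, -1.0802, 1.6797) x2=(1.3429, 0.8513, -0.5601) x3=(0.6378, 0.5220, -0.3891) x4=(-1.5318, 1.2430, 1.3302)
step 4: x0=(0.5308, -1.4350, 1.8835) x1=(-0.8222, -1.0935, 1.6862) x2=(1.3335, 0.8549, -0.5733) x3=(0.6411, 0.5096, -0.3823) x4=(-1.5290, 1.2373, 1.3402)
step 5: x0=(0.5183, -1.4487, 1.8818) x1=(-0.8201, -1.1068, 1.6927) x2=(1.3238, 0.8584, -0.5864) x3=(0.6447, 0.4974, -0.3755) x4=(-1.5262, 1.2316, 1.3502)
step 6: x0=(0.5058, -1.4622, 1.8800) x1=(-0.8179, -1.1201, 1.6992) x2=(1.3139, 0.8617, -0.5995) x3=(0.6487, 0.4853, -0.3688) x4=(-1.5233, 1.2258, 1.3602)
step 7: x0=(0.4932, -1.4758, 1.8783) x1=(-0.8156, -1.1333, 1.7056) x2=(1.3038, 0.8650, -0.6125) x3=(0.6529, 0.4735, -0.3621) x4=(-1.5203, 1.2199, 1.3701)
step 8: x0=(0.4805, -1.4892, 1.8764) x1=(-0.8133, -1.1465, 1.7121) x2=(1.2935, 0.8681, -0.6254) x3=(0.6574, 0.4618, -0.3556) x4=(-1.5173, 1.2141, 1.3801)
step 9: x0=(0.4677, -1.5027, 1.8745) x1=(-0.8108, -1.1597, 1.7185) x2=(1.2830, 0.8711, -0.6382) x3=(0.6622, 0.4503, -0.3491) x4=(-1.5143, 1.2082, 1.3900)
step 10: x0=(0.4549, -1.5160, 1.8726) x1=(-0.8083, -1.1729, 1.7249) x2=(1.2723, 0.8739, -0.6508) x3=(0.6673, 0.4390, -0.3428) x4=(-1.5112, 1.2022, 1.3999)
step 11: x0=(0.4420, -1.5293, 1.8707) x1=(-0.8058, -1.1860, 1.7313) x2=(1.2614, 0.8767, -0.6634) x3=(0.6727, 0.4278, -0.3366) x4=(-1.5081, 1.1962, 1.4098)
step 12: x0=(0.4290, -1.5426, 1.8687) x1=(-0.8031, -1.1992, 1.7377) x2=(1.2503, 0.8793, -0.6759) x3=(0.6784, 0.4169, -0.3305) x4=(-1.5050, 1.1902, 1.4197)
step 13: x0=(0.4159, -1.5558, 1.8667) x1=(-0.8004, -1.2122, 1.7440) x2=(1.2391, 0.8817, -0.6883) x3=(0.6842, 0.4062, -0.3245) x4=(-1.5018, 1.1842, 1.4296)
step 14: x0=(0.4028, -1.5689, 1.8646) x1=(-0.7976, -1.2253, 1.7504) x2=(1.2277, 0.8841, -0.7005) x3=(0.6904, 0.3958, -0.3187) x4=(-1.4985, 1.1781, 1.4394)
step 15: x0=(0.3896, -1.5820, 1.8626) x1=(-0.7947, -1.2384, 1.7567) x2=(1.2161, 0.8862, -0.7126) x3=(0.6967, 0.3855, -0.3130) x4=(-1.4952, 1.1720, 1.4492)
step 16: x0=(0.3763, -1.5950, 1.8604) x1=(-0.7917, -1.2514, 1.7630) x2=(1.2044, 0.8883, -0.7246) x3=(0.7033, 0.3754, -0.3074) x4=(-1.4919, 1.1658, 1.4590)
step 17: x0=(0.3629, -1.6079, 1.8583) x1=(-0.7886, -1.2644, 1.7693) x2=(1.1925, 0.8902, -0.7365) x3=(0.7100, 0.3656, -0.3021) x4=(-1.4886, 1.1597, 1.4688)
step 18: x0=(0.3494, -1.6208, 1.8561) x1=(-0.7855, -1.2774, 1.7755) x2=(1.1805, 0.8920, -0.7482) x3=(0.7169, 0.3560, -0.2968) x4=(-1.4852, 1.1534, 1.4785)
step 19: x0=(0.3358, -1.6337, 1.8539) x1=(-0.7822, -1.2903, 1.7818) x2=(1.1684, 0.8936, -0.7598) x3=(0.7241, 0.3465, -0.2918) x4=(-1.4817, 1.1472, 1.4883)
step 20: x0=(0.3222, -1.6464, 1.8516) x1=(-0.7789, -1.3033, 1.7880) x2=(1.1562, 0.8951, -0.7713) x3=(0.7313, 0.3374, -0.2869) x4=(-1.4782, 1.1409, 1.4980)

no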